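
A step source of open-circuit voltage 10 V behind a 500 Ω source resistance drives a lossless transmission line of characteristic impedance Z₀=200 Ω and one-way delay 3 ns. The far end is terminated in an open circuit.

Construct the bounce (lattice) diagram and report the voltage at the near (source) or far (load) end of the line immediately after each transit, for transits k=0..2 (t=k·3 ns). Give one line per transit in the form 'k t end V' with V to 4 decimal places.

Γ_L=1.000000, Γ_S=0.428571; launch V₁=10·200/700=2.857143
k=0 src: V=2.8571
k=1 load: inc=2.857143, refl=2.857143·1.000000=2.8571; V=0.000000+2.857143+2.857143=5.7143
k=2 src: inc=2.857143, refl=2.857143·0.428571=1.2245; V=2.857143+2.857143+1.224490=6.9388

0 0 source 2.8571
1 3 load 5.7143
2 6 source 6.9388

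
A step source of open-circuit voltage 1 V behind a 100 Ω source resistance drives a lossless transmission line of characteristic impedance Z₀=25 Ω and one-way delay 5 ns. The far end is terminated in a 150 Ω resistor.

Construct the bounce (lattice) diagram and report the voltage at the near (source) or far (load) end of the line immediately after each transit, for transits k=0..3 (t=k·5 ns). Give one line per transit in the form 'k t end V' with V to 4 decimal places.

Γ_L=0.714286, Γ_S=0.600000; launch V₁=1·25/125=0.200000
k=0 src: V=0.2000
k=1 load: inc=0.200000, refl=0.200000·0.714286=0.1429; V=0.000000+0.200000+0.142857=0.3429
k=2 src: inc=0.142857, refl=0.142857·0.600000=0.0857; V=0.200000+0.142857+0.085714=0.4286
k=3 load: inc=0.085714, refl=0.085714·0.714286=0.0612; V=0.342857+0.085714+0.061224=0.4898

0 0 source 0.2000
1 5 load 0.3429
2 10 source 0.4286
3 15 load 0.4898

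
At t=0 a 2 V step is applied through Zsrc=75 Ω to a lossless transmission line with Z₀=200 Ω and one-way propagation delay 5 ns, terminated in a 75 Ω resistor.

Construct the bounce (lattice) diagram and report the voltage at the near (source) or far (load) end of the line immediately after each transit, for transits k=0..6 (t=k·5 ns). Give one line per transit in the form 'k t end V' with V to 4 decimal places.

Γ_L=-0.454545, Γ_S=-0.454545; launch V₁=2·200/275=1.454545
k=0 src: V=1.4545
k=1 load: inc=1.454545, refl=1.454545·-0.454545=-0.6612; V=0.000000+1.454545+-0.661157=0.7934
k=2 src: inc=-0.661157, refl=-0.661157·-0.454545=0.3005; V=1.454545+-0.661157+0.300526=1.0939
k=3 load: inc=0.300526, refl=0.300526·-0.454545=-0.1366; V=0.793388+0.300526+-0.136603=0.9573
k=4 src: inc=-0.136603, refl=-0.136603·-0.454545=0.0621; V=1.093914+-0.136603+0.062092=1.0194
k=5 load: inc=0.062092, refl=0.062092·-0.454545=-0.0282; V=0.957312+0.062092+-0.028224=0.9912
k=6 src: inc=-0.028224, refl=-0.028224·-0.454545=0.0128; V=1.019404+-0.028224+0.012829=1.0040

0 0 source 1.4545
1 5 load 0.7934
2 10 source 1.0939
3 15 load 0.9573
4 20 source 1.0194
5 25 load 0.9912
6 30 source 1.0040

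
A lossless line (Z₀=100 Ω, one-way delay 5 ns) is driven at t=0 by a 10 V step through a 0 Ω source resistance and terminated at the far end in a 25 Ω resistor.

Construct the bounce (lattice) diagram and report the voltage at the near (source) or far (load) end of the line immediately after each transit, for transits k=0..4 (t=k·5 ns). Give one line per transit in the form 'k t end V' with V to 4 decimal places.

Γ_L=-0.600000, Γ_S=-1.000000; launch V₁=10·100/100=10.000000
k=0 src: V=10.0000
k=1 load: inc=10.000000, refl=10.000000·-0.600000=-6.0000; V=0.000000+10.000000+-6.000000=4.0000
k=2 src: inc=-6.000000, refl=-6.000000·-1.000000=6.0000; V=10.000000+-6.000000+6.000000=10.0000
k=3 load: inc=6.000000, refl=6.000000·-0.600000=-3.6000; V=4.000000+6.000000+-3.600000=6.4000
k=4 src: inc=-3.600000, refl=-3.600000·-1.000000=3.6000; V=10.000000+-3.600000+3.600000=10.0000

0 0 source 10.0000
1 5 load 4.0000
2 10 source 10.0000
3 15 load 6.4000
4 20 source 10.0000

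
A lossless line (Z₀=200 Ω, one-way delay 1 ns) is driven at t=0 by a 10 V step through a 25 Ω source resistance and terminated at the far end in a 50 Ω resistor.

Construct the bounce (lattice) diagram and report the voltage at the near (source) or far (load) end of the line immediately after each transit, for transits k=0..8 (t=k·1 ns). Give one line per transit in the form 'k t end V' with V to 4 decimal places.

Γ_L=-0.600000, Γ_S=-0.777778; launch V₁=10·200/225=8.888889
k=0 src: V=8.8889
k=1 load: inc=8.888889, refl=8.888889·-0.600000=-5.3333; V=0.000000+8.888889+-5.333333=3.5556
k=2 src: inc=-5.333333, refl=-5.333333·-0.777778=4.1481; V=8.888889+-5.333333+4.148148=7.7037
k=3 load: inc=4.148148, refl=4.148148·-0.600000=-2.4889; V=3.555556+4.148148+-2.488889=5.2148
k=4 src: inc=-2.488889, refl=-2.488889·-0.777778=1.9358; V=7.703704+-2.488889+1.935802=7.1506
k=5 load: inc=1.935802, refl=1.935802·-0.600000=-1.1615; V=5.214815+1.935802+-1.161481=5.9891
k=6 src: inc=-1.161481, refl=-1.161481·-0.777778=0.9034; V=7.150617+-1.161481+0.903374=6.8925
k=7 load: inc=0.903374, refl=0.903374·-0.600000=-0.5420; V=5.989136+0.903374+-0.542025=6.3505
k=8 src: inc=-0.542025, refl=-0.542025·-0.777778=0.4216; V=6.892510+-0.542025+0.421575=6.7721

0 0 source 8.8889
1 1 load 3.5556
2 2 source 7.7037
3 3 load 5.2148
4 4 source 7.1506
5 5 load 5.9891
6 6 source 6.8925
7 7 load 6.3505
8 8 source 6.7721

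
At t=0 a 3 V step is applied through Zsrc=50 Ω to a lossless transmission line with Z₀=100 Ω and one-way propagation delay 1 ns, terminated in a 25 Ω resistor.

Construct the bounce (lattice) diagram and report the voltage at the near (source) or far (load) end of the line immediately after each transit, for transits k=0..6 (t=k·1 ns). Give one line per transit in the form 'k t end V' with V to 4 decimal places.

Γ_L=-0.600000, Γ_S=-0.333333; launch V₁=3·100/150=2.000000
k=0 src: V=2.0000
k=1 load: inc=2.000000, refl=2.000000·-0.600000=-1.2000; V=0.000000+2.000000+-1.200000=0.8000
k=2 src: inc=-1.200000, refl=-1.200000·-0.333333=0.4000; V=2.000000+-1.200000+0.400000=1.2000
k=3 load: inc=0.400000, refl=0.400000·-0.600000=-0.2400; V=0.800000+0.400000+-0.240000=0.9600
k=4 src: inc=-0.240000, refl=-0.240000·-0.333333=0.0800; V=1.200000+-0.240000+0.080000=1.0400
k=5 load: inc=0.080000, refl=0.080000·-0.600000=-0.0480; V=0.960000+0.080000+-0.048000=0.9920
k=6 src: inc=-0.048000, refl=-0.048000·-0.333333=0.0160; V=1.040000+-0.048000+0.016000=1.0080

0 0 source 2.0000
1 1 load 0.8000
2 2 source 1.2000
3 3 load 0.9600
4 4 source 1.0400
5 5 load 0.9920
6 6 source 1.0080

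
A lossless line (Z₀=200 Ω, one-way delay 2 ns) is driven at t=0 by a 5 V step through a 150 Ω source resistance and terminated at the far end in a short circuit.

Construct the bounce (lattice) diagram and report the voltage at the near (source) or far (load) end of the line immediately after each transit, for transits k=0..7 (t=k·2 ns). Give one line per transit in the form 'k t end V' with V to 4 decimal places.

0 0 source 2.8571
1 2 load 0.0000
2 4 source 0.4082
3 6 load 0.0000
4 8 source 0.0583
5 10 load 0.0000
6 12 source 0.0083
7 14 load 0.0000

Γ_L=-1.000000, Γ_S=-0.142857; launch V₁=5·200/350=2.857143
k=0 src: V=2.8571
k=1 load: inc=2.857143, refl=2.857143·-1.000000=-2.8571; V=0.000000+2.857143+-2.857143=0.0000
k=2 src: inc=-2.857143, refl=-2.857143·-0.142857=0.4082; V=2.857143+-2.857143+0.408163=0.4082
k=3 load: inc=0.408163, refl=0.408163·-1.000000=-0.4082; V=0.000000+0.408163+-0.408163=0.0000
k=4 src: inc=-0.408163, refl=-0.408163·-0.142857=0.0583; V=0.408163+-0.408163+0.058309=0.0583
k=5 load: inc=0.058309, refl=0.058309·-1.000000=-0.0583; V=0.000000+0.058309+-0.058309=0.0000
k=6 src: inc=-0.058309, refl=-0.058309·-0.142857=0.0083; V=0.058309+-0.058309+0.008330=0.0083
k=7 load: inc=0.008330, refl=0.008330·-1.000000=-0.0083; V=0.000000+0.008330+-0.008330=0.0000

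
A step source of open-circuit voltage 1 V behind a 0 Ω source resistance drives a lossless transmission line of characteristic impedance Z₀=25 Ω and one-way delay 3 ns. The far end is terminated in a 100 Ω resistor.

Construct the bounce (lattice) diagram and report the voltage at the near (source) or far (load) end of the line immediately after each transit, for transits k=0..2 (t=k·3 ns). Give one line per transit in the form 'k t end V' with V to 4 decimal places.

0 0 source 1.0000
1 3 load 1.6000
2 6 source 1.0000

Γ_L=0.600000, Γ_S=-1.000000; launch V₁=1·25/25=1.000000
k=0 src: V=1.0000
k=1 load: inc=1.000000, refl=1.000000·0.600000=0.6000; V=0.000000+1.000000+0.600000=1.6000
k=2 src: inc=0.600000, refl=0.600000·-1.000000=-0.6000; V=1.000000+0.600000+-0.600000=1.0000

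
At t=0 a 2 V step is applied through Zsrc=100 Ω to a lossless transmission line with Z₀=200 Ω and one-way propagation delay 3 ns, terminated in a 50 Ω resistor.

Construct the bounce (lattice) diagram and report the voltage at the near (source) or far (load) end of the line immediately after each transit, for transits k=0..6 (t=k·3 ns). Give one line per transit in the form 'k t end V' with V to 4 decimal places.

Γ_L=-0.600000, Γ_S=-0.333333; launch V₁=2·200/300=1.333333
k=0 src: V=1.3333
k=1 load: inc=1.333333, refl=1.333333·-0.600000=-0.8000; V=0.000000+1.333333+-0.800000=0.5333
k=2 src: inc=-0.800000, refl=-0.800000·-0.333333=0.2667; V=1.333333+-0.800000+0.266667=0.8000
k=3 load: inc=0.266667, refl=0.266667·-0.600000=-0.1600; V=0.533333+0.266667+-0.160000=0.6400
k=4 src: inc=-0.160000, refl=-0.160000·-0.333333=0.0533; V=0.800000+-0.160000+0.053333=0.6933
k=5 load: inc=0.053333, refl=0.053333·-0.600000=-0.0320; V=0.640000+0.053333+-0.032000=0.6613
k=6 src: inc=-0.032000, refl=-0.032000·-0.333333=0.0107; V=0.693333+-0.032000+0.010667=0.6720

0 0 source 1.3333
1 3 load 0.5333
2 6 source 0.8000
3 9 load 0.6400
4 12 source 0.6933
5 15 load 0.6613
6 18 source 0.6720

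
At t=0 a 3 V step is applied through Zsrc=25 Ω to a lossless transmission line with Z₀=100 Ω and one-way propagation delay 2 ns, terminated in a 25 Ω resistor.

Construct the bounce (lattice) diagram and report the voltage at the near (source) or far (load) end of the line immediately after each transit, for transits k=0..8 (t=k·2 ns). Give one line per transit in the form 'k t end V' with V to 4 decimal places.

0 0 source 2.4000
1 2 load 0.9600
2 4 source 1.8240
3 6 load 1.3056
4 8 source 1.6166
5 10 load 1.4300
6 12 source 1.5420
7 14 load 1.4748
8 16 source 1.5151

Γ_L=-0.600000, Γ_S=-0.600000; launch V₁=3·100/125=2.400000
k=0 src: V=2.4000
k=1 load: inc=2.400000, refl=2.400000·-0.600000=-1.4400; V=0.000000+2.400000+-1.440000=0.9600
k=2 src: inc=-1.440000, refl=-1.440000·-0.600000=0.8640; V=2.400000+-1.440000+0.864000=1.8240
k=3 load: inc=0.864000, refl=0.864000·-0.600000=-0.5184; V=0.960000+0.864000+-0.518400=1.3056
k=4 src: inc=-0.518400, refl=-0.518400·-0.600000=0.3110; V=1.824000+-0.518400+0.311040=1.6166
k=5 load: inc=0.311040, refl=0.311040·-0.600000=-0.1866; V=1.305600+0.311040+-0.186624=1.4300
k=6 src: inc=-0.186624, refl=-0.186624·-0.600000=0.1120; V=1.616640+-0.186624+0.111974=1.5420
k=7 load: inc=0.111974, refl=0.111974·-0.600000=-0.0672; V=1.430016+0.111974+-0.067185=1.4748
k=8 src: inc=-0.067185, refl=-0.067185·-0.600000=0.0403; V=1.541990+-0.067185+0.040311=1.5151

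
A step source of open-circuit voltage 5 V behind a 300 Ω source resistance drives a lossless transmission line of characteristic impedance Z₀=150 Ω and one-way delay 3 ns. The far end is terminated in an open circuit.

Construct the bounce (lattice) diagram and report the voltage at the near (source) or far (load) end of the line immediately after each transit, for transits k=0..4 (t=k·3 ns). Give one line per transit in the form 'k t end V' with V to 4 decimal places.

0 0 source 1.6667
1 3 load 3.3333
2 6 source 3.8889
3 9 load 4.4444
4 12 source 4.6296

Γ_L=1.000000, Γ_S=0.333333; launch V₁=5·150/450=1.666667
k=0 src: V=1.6667
k=1 load: inc=1.666667, refl=1.666667·1.000000=1.6667; V=0.000000+1.666667+1.666667=3.3333
k=2 src: inc=1.666667, refl=1.666667·0.333333=0.5556; V=1.666667+1.666667+0.555556=3.8889
k=3 load: inc=0.555556, refl=0.555556·1.000000=0.5556; V=3.333333+0.555556+0.555556=4.4444
k=4 src: inc=0.555556, refl=0.555556·0.333333=0.1852; V=3.888889+0.555556+0.185185=4.6296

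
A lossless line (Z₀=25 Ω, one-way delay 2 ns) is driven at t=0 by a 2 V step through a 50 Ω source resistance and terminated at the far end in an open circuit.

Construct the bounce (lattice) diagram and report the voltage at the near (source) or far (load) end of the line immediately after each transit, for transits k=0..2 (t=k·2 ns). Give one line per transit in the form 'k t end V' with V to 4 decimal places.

0 0 source 0.6667
1 2 load 1.3333
2 4 source 1.5556

Γ_L=1.000000, Γ_S=0.333333; launch V₁=2·25/75=0.666667
k=0 src: V=0.6667
k=1 load: inc=0.666667, refl=0.666667·1.000000=0.6667; V=0.000000+0.666667+0.666667=1.3333
k=2 src: inc=0.666667, refl=0.666667·0.333333=0.2222; V=0.666667+0.666667+0.222222=1.5556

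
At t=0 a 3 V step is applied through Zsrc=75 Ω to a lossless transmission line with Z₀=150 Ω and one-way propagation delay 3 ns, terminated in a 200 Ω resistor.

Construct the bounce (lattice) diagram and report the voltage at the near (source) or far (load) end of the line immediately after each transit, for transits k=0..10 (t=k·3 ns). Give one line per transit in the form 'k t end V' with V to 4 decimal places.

0 0 source 2.0000
1 3 load 2.2857
2 6 source 2.1905
3 9 load 2.1769
4 12 source 2.1814
5 15 load 2.1821
6 18 source 2.1818
7 21 load 2.1818
8 24 source 2.1818
9 27 load 2.1818
10 30 source 2.1818

Γ_L=0.142857, Γ_S=-0.333333; launch V₁=3·150/225=2.000000
k=0 src: V=2.0000
k=1 load: inc=2.000000, refl=2.000000·0.142857=0.2857; V=0.000000+2.000000+0.285714=2.2857
k=2 src: inc=0.285714, refl=0.285714·-0.333333=-0.0952; V=2.000000+0.285714+-0.095238=2.1905
k=3 load: inc=-0.095238, refl=-0.095238·0.142857=-0.0136; V=2.285714+-0.095238+-0.013605=2.1769
k=4 src: inc=-0.013605, refl=-0.013605·-0.333333=0.0045; V=2.190476+-0.013605+0.004535=2.1814
k=5 load: inc=0.004535, refl=0.004535·0.142857=0.0006; V=2.176871+0.004535+0.000648=2.1821
k=6 src: inc=0.000648, refl=0.000648·-0.333333=-0.0002; V=2.181406+0.000648+-0.000216=2.1818
k=7 load: inc=-0.000216, refl=-0.000216·0.142857=-0.0000; V=2.182054+-0.000216+-0.000031=2.1818
k=8 src: inc=-0.000031, refl=-0.000031·-0.333333=0.0000; V=2.181838+-0.000031+0.000010=2.1818
k=9 load: inc=0.000010, refl=0.000010·0.142857=0.0000; V=2.181807+0.000010+0.000001=2.1818
k=10 src: inc=0.000001, refl=0.000001·-0.333333=-0.0000; V=2.181817+0.000001+-0.000000=2.1818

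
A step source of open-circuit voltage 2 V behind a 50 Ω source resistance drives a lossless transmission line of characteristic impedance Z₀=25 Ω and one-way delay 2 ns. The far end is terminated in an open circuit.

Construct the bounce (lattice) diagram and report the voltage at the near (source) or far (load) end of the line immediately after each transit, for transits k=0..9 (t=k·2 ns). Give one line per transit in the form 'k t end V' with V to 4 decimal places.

Γ_L=1.000000, Γ_S=0.333333; launch V₁=2·25/75=0.666667
k=0 src: V=0.6667
k=1 load: inc=0.666667, refl=0.666667·1.000000=0.6667; V=0.000000+0.666667+0.666667=1.3333
k=2 src: inc=0.666667, refl=0.666667·0.333333=0.2222; V=0.666667+0.666667+0.222222=1.5556
k=3 load: inc=0.222222, refl=0.222222·1.000000=0.2222; V=1.333333+0.222222+0.222222=1.7778
k=4 src: inc=0.222222, refl=0.222222·0.333333=0.0741; V=1.555556+0.222222+0.074074=1.8519
k=5 load: inc=0.074074, refl=0.074074·1.000000=0.0741; V=1.777778+0.074074+0.074074=1.9259
k=6 src: inc=0.074074, refl=0.074074·0.333333=0.0247; V=1.851852+0.074074+0.024691=1.9506
k=7 load: inc=0.024691, refl=0.024691·1.000000=0.0247; V=1.925926+0.024691+0.024691=1.9753
k=8 src: inc=0.024691, refl=0.024691·0.333333=0.0082; V=1.950617+0.024691+0.008230=1.9835
k=9 load: inc=0.008230, refl=0.008230·1.000000=0.0082; V=1.975309+0.008230+0.008230=1.9918

0 0 source 0.6667
1 2 load 1.3333
2 4 source 1.5556
3 6 load 1.7778
4 8 source 1.8519
5 10 load 1.9259
6 12 source 1.9506
7 14 load 1.9753
8 16 source 1.9835
9 18 load 1.9918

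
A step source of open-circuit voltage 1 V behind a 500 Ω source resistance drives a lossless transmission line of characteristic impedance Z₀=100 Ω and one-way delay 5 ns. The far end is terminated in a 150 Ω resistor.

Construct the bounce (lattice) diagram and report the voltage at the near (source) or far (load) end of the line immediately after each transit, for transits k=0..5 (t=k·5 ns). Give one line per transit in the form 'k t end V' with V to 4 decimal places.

0 0 source 0.1667
1 5 load 0.2000
2 10 source 0.2222
3 15 load 0.2267
4 20 source 0.2296
5 25 load 0.2302

Γ_L=0.200000, Γ_S=0.666667; launch V₁=1·100/600=0.166667
k=0 src: V=0.1667
k=1 load: inc=0.166667, refl=0.166667·0.200000=0.0333; V=0.000000+0.166667+0.033333=0.2000
k=2 src: inc=0.033333, refl=0.033333·0.666667=0.0222; V=0.166667+0.033333+0.022222=0.2222
k=3 load: inc=0.022222, refl=0.022222·0.200000=0.0044; V=0.200000+0.022222+0.004444=0.2267
k=4 src: inc=0.004444, refl=0.004444·0.666667=0.0030; V=0.222222+0.004444+0.002963=0.2296
k=5 load: inc=0.002963, refl=0.002963·0.200000=0.0006; V=0.226667+0.002963+0.000593=0.2302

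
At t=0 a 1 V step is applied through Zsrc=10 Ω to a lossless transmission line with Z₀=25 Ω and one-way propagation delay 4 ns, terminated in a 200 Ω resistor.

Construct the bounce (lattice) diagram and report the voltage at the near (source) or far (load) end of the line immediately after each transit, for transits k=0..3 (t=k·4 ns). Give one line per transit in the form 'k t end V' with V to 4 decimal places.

0 0 source 0.7143
1 4 load 1.2698
2 8 source 1.0317
3 12 load 0.8466

Γ_L=0.777778, Γ_S=-0.428571; launch V₁=1·25/35=0.714286
k=0 src: V=0.7143
k=1 load: inc=0.714286, refl=0.714286·0.777778=0.5556; V=0.000000+0.714286+0.555556=1.2698
k=2 src: inc=0.555556, refl=0.555556·-0.428571=-0.2381; V=0.714286+0.555556+-0.238095=1.0317
k=3 load: inc=-0.238095, refl=-0.238095·0.777778=-0.1852; V=1.269841+-0.238095+-0.185185=0.8466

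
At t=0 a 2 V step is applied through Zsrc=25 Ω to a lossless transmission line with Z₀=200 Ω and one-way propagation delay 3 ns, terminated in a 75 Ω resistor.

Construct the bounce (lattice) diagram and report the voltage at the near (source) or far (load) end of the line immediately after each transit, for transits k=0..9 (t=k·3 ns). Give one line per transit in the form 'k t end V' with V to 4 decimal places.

Γ_L=-0.454545, Γ_S=-0.777778; launch V₁=2·200/225=1.777778
k=0 src: V=1.7778
k=1 load: inc=1.777778, refl=1.777778·-0.454545=-0.8081; V=0.000000+1.777778+-0.808081=0.9697
k=2 src: inc=-0.808081, refl=-0.808081·-0.777778=0.6285; V=1.777778+-0.808081+0.628507=1.5982
k=3 load: inc=0.628507, refl=0.628507·-0.454545=-0.2857; V=0.969697+0.628507+-0.285685=1.3125
k=4 src: inc=-0.285685, refl=-0.285685·-0.777778=0.2222; V=1.598204+-0.285685+0.222200=1.5347
k=5 load: inc=0.222200, refl=0.222200·-0.454545=-0.1010; V=1.312519+0.222200+-0.101000=1.4337
k=6 src: inc=-0.101000, refl=-0.101000·-0.777778=0.0786; V=1.534719+-0.101000+0.078555=1.5123
k=7 load: inc=0.078555, refl=0.078555·-0.454545=-0.0357; V=1.433719+0.078555+-0.035707=1.4766
k=8 src: inc=-0.035707, refl=-0.035707·-0.777778=0.0278; V=1.512274+-0.035707+0.027772=1.5043
k=9 load: inc=0.027772, refl=0.027772·-0.454545=-0.0126; V=1.476567+0.027772+-0.012624=1.4917

0 0 source 1.7778
1 3 load 0.9697
2 6 source 1.5982
3 9 load 1.3125
4 12 source 1.5347
5 15 load 1.4337
6 18 source 1.5123
7 21 load 1.4766
8 24 source 1.5043
9 27 load 1.4917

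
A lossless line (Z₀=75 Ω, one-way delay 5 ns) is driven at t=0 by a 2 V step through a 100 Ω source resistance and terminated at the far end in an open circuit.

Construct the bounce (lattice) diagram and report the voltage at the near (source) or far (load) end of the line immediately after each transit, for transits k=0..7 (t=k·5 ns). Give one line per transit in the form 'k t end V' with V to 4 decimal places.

Γ_L=1.000000, Γ_S=0.142857; launch V₁=2·75/175=0.857143
k=0 src: V=0.8571
k=1 load: inc=0.857143, refl=0.857143·1.000000=0.8571; V=0.000000+0.857143+0.857143=1.7143
k=2 src: inc=0.857143, refl=0.857143·0.142857=0.1224; V=0.857143+0.857143+0.122449=1.8367
k=3 load: inc=0.122449, refl=0.122449·1.000000=0.1224; V=1.714286+0.122449+0.122449=1.9592
k=4 src: inc=0.122449, refl=0.122449·0.142857=0.0175; V=1.836735+0.122449+0.017493=1.9767
k=5 load: inc=0.017493, refl=0.017493·1.000000=0.0175; V=1.959184+0.017493+0.017493=1.9942
k=6 src: inc=0.017493, refl=0.017493·0.142857=0.0025; V=1.976676+0.017493+0.002499=1.9967
k=7 load: inc=0.002499, refl=0.002499·1.000000=0.0025; V=1.994169+0.002499+0.002499=1.9992

0 0 source 0.8571
1 5 load 1.7143
2 10 source 1.8367
3 15 load 1.9592
4 20 source 1.9767
5 25 load 1.9942
6 30 source 1.9967
7 35 load 1.9992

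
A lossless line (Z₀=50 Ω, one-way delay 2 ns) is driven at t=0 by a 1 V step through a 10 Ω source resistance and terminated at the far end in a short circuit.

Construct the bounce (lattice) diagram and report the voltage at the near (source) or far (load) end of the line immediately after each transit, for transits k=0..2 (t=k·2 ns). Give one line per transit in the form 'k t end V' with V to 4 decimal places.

Γ_L=-1.000000, Γ_S=-0.666667; launch V₁=1·50/60=0.833333
k=0 src: V=0.8333
k=1 load: inc=0.833333, refl=0.833333·-1.000000=-0.8333; V=0.000000+0.833333+-0.833333=0.0000
k=2 src: inc=-0.833333, refl=-0.833333·-0.666667=0.5556; V=0.833333+-0.833333+0.555556=0.5556

0 0 source 0.8333
1 2 load 0.0000
2 4 source 0.5556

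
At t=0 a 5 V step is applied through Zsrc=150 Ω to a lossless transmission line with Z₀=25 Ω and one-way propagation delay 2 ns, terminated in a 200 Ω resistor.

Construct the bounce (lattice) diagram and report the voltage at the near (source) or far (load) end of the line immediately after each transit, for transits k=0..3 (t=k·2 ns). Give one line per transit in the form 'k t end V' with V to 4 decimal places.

Γ_L=0.777778, Γ_S=0.714286; launch V₁=5·25/175=0.714286
k=0 src: V=0.7143
k=1 load: inc=0.714286, refl=0.714286·0.777778=0.5556; V=0.000000+0.714286+0.555556=1.2698
k=2 src: inc=0.555556, refl=0.555556·0.714286=0.3968; V=0.714286+0.555556+0.396825=1.6667
k=3 load: inc=0.396825, refl=0.396825·0.777778=0.3086; V=1.269841+0.396825+0.308642=1.9753

0 0 source 0.7143
1 2 load 1.2698
2 4 source 1.6667
3 6 load 1.9753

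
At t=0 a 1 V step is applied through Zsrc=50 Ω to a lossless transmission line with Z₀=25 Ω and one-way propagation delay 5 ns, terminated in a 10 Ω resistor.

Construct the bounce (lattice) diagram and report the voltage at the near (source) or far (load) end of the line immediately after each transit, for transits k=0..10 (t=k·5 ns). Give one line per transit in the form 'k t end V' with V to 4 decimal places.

0 0 source 0.3333
1 5 load 0.1905
2 10 source 0.1429
3 15 load 0.1633
4 20 source 0.1701
5 25 load 0.1672
6 30 source 0.1662
7 35 load 0.1666
8 40 source 0.1667
9 45 load 0.1667
10 50 source 0.1667

Γ_L=-0.428571, Γ_S=0.333333; launch V₁=1·25/75=0.333333
k=0 src: V=0.3333
k=1 load: inc=0.333333, refl=0.333333·-0.428571=-0.1429; V=0.000000+0.333333+-0.142857=0.1905
k=2 src: inc=-0.142857, refl=-0.142857·0.333333=-0.0476; V=0.333333+-0.142857+-0.047619=0.1429
k=3 load: inc=-0.047619, refl=-0.047619·-0.428571=0.0204; V=0.190476+-0.047619+0.020408=0.1633
k=4 src: inc=0.020408, refl=0.020408·0.333333=0.0068; V=0.142857+0.020408+0.006803=0.1701
k=5 load: inc=0.006803, refl=0.006803·-0.428571=-0.0029; V=0.163265+0.006803+-0.002915=0.1672
k=6 src: inc=-0.002915, refl=-0.002915·0.333333=-0.0010; V=0.170068+-0.002915+-0.000972=0.1662
k=7 load: inc=-0.000972, refl=-0.000972·-0.428571=0.0004; V=0.167153+-0.000972+0.000416=0.1666
k=8 src: inc=0.000416, refl=0.000416·0.333333=0.0001; V=0.166181+0.000416+0.000139=0.1667
k=9 load: inc=0.000139, refl=0.000139·-0.428571=-0.0001; V=0.166597+0.000139+-0.000059=0.1667
k=10 src: inc=-0.000059, refl=-0.000059·0.333333=-0.0000; V=0.166736+-0.000059+-0.000020=0.1667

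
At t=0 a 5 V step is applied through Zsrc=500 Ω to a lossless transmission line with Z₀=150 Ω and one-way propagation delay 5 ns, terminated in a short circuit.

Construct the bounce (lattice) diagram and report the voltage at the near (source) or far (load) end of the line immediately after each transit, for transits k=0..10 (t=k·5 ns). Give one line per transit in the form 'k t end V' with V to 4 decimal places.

0 0 source 1.1538
1 5 load 0.0000
2 10 source -0.6213
3 15 load 0.0000
4 20 source 0.3345
5 25 load 0.0000
6 30 source -0.1801
7 35 load 0.0000
8 40 source 0.0970
9 45 load 0.0000
10 50 source -0.0522

Γ_L=-1.000000, Γ_S=0.538462; launch V₁=5·150/650=1.153846
k=0 src: V=1.1538
k=1 load: inc=1.153846, refl=1.153846·-1.000000=-1.1538; V=0.000000+1.153846+-1.153846=0.0000
k=2 src: inc=-1.153846, refl=-1.153846·0.538462=-0.6213; V=1.153846+-1.153846+-0.621302=-0.6213
k=3 load: inc=-0.621302, refl=-0.621302·-1.000000=0.6213; V=0.000000+-0.621302+0.621302=0.0000
k=4 src: inc=0.621302, refl=0.621302·0.538462=0.3345; V=-0.621302+0.621302+0.334547=0.3345
k=5 load: inc=0.334547, refl=0.334547·-1.000000=-0.3345; V=0.000000+0.334547+-0.334547=0.0000
k=6 src: inc=-0.334547, refl=-0.334547·0.538462=-0.1801; V=0.334547+-0.334547+-0.180141=-0.1801
k=7 load: inc=-0.180141, refl=-0.180141·-1.000000=0.1801; V=0.000000+-0.180141+0.180141=0.0000
k=8 src: inc=0.180141, refl=0.180141·0.538462=0.0970; V=-0.180141+0.180141+0.096999=0.0970
k=9 load: inc=0.096999, refl=0.096999·-1.000000=-0.0970; V=0.000000+0.096999+-0.096999=0.0000
k=10 src: inc=-0.096999, refl=-0.096999·0.538462=-0.0522; V=0.096999+-0.096999+-0.052230=-0.0522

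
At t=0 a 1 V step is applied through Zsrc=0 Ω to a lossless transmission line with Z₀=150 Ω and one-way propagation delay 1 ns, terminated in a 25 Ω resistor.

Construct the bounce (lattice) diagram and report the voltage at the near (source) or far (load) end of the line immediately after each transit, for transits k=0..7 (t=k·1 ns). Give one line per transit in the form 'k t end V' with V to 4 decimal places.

0 0 source 1.0000
1 1 load 0.2857
2 2 source 1.0000
3 3 load 0.4898
4 4 source 1.0000
5 5 load 0.6356
6 6 source 1.0000
7 7 load 0.7397

Γ_L=-0.714286, Γ_S=-1.000000; launch V₁=1·150/150=1.000000
k=0 src: V=1.0000
k=1 load: inc=1.000000, refl=1.000000·-0.714286=-0.7143; V=0.000000+1.000000+-0.714286=0.2857
k=2 src: inc=-0.714286, refl=-0.714286·-1.000000=0.7143; V=1.000000+-0.714286+0.714286=1.0000
k=3 load: inc=0.714286, refl=0.714286·-0.714286=-0.5102; V=0.285714+0.714286+-0.510204=0.4898
k=4 src: inc=-0.510204, refl=-0.510204·-1.000000=0.5102; V=1.000000+-0.510204+0.510204=1.0000
k=5 load: inc=0.510204, refl=0.510204·-0.714286=-0.3644; V=0.489796+0.510204+-0.364431=0.6356
k=6 src: inc=-0.364431, refl=-0.364431·-1.000000=0.3644; V=1.000000+-0.364431+0.364431=1.0000
k=7 load: inc=0.364431, refl=0.364431·-0.714286=-0.2603; V=0.635569+0.364431+-0.260308=0.7397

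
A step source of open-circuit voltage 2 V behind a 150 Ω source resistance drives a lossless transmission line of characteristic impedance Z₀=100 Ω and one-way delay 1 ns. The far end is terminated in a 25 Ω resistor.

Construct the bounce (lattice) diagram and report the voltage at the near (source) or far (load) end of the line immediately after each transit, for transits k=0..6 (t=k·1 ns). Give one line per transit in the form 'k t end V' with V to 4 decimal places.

Γ_L=-0.600000, Γ_S=0.200000; launch V₁=2·100/250=0.800000
k=0 src: V=0.8000
k=1 load: inc=0.800000, refl=0.800000·-0.600000=-0.4800; V=0.000000+0.800000+-0.480000=0.3200
k=2 src: inc=-0.480000, refl=-0.480000·0.200000=-0.0960; V=0.800000+-0.480000+-0.096000=0.2240
k=3 load: inc=-0.096000, refl=-0.096000·-0.600000=0.0576; V=0.320000+-0.096000+0.057600=0.2816
k=4 src: inc=0.057600, refl=0.057600·0.200000=0.0115; V=0.224000+0.057600+0.011520=0.2931
k=5 load: inc=0.011520, refl=0.011520·-0.600000=-0.0069; V=0.281600+0.011520+-0.006912=0.2862
k=6 src: inc=-0.006912, refl=-0.006912·0.200000=-0.0014; V=0.293120+-0.006912+-0.001382=0.2848

0 0 source 0.8000
1 1 load 0.3200
2 2 source 0.2240
3 3 load 0.2816
4 4 source 0.2931
5 5 load 0.2862
6 6 source 0.2848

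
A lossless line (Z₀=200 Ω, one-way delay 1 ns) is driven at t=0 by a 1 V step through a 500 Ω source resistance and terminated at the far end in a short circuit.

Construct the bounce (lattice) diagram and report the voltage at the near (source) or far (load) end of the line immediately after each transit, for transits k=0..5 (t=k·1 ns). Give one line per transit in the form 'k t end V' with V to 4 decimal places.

0 0 source 0.2857
1 1 load 0.0000
2 2 source -0.1224
3 3 load 0.0000
4 4 source 0.0525
5 5 load 0.0000

Γ_L=-1.000000, Γ_S=0.428571; launch V₁=1·200/700=0.285714
k=0 src: V=0.2857
k=1 load: inc=0.285714, refl=0.285714·-1.000000=-0.2857; V=0.000000+0.285714+-0.285714=0.0000
k=2 src: inc=-0.285714, refl=-0.285714·0.428571=-0.1224; V=0.285714+-0.285714+-0.122449=-0.1224
k=3 load: inc=-0.122449, refl=-0.122449·-1.000000=0.1224; V=0.000000+-0.122449+0.122449=0.0000
k=4 src: inc=0.122449, refl=0.122449·0.428571=0.0525; V=-0.122449+0.122449+0.052478=0.0525
k=5 load: inc=0.052478, refl=0.052478·-1.000000=-0.0525; V=0.000000+0.052478+-0.052478=0.0000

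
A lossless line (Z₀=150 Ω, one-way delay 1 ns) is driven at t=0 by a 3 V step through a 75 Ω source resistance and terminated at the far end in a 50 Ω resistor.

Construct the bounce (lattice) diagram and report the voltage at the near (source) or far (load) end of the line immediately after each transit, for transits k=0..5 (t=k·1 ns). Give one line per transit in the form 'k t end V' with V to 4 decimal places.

Γ_L=-0.500000, Γ_S=-0.333333; launch V₁=3·150/225=2.000000
k=0 src: V=2.0000
k=1 load: inc=2.000000, refl=2.000000·-0.500000=-1.0000; V=0.000000+2.000000+-1.000000=1.0000
k=2 src: inc=-1.000000, refl=-1.000000·-0.333333=0.3333; V=2.000000+-1.000000+0.333333=1.3333
k=3 load: inc=0.333333, refl=0.333333·-0.500000=-0.1667; V=1.000000+0.333333+-0.166667=1.1667
k=4 src: inc=-0.166667, refl=-0.166667·-0.333333=0.0556; V=1.333333+-0.166667+0.055556=1.2222
k=5 load: inc=0.055556, refl=0.055556·-0.500000=-0.0278; V=1.166667+0.055556+-0.027778=1.1944

0 0 source 2.0000
1 1 load 1.0000
2 2 source 1.3333
3 3 load 1.1667
4 4 source 1.2222
5 5 load 1.1944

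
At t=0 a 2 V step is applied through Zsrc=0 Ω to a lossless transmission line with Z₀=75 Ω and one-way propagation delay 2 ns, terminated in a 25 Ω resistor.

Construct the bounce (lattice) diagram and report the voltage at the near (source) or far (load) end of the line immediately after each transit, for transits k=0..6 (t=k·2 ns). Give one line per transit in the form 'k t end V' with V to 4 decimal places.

Γ_L=-0.500000, Γ_S=-1.000000; launch V₁=2·75/75=2.000000
k=0 src: V=2.0000
k=1 load: inc=2.000000, refl=2.000000·-0.500000=-1.0000; V=0.000000+2.000000+-1.000000=1.0000
k=2 src: inc=-1.000000, refl=-1.000000·-1.000000=1.0000; V=2.000000+-1.000000+1.000000=2.0000
k=3 load: inc=1.000000, refl=1.000000·-0.500000=-0.5000; V=1.000000+1.000000+-0.500000=1.5000
k=4 src: inc=-0.500000, refl=-0.500000·-1.000000=0.5000; V=2.000000+-0.500000+0.500000=2.0000
k=5 load: inc=0.500000, refl=0.500000·-0.500000=-0.2500; V=1.500000+0.500000+-0.250000=1.7500
k=6 src: inc=-0.250000, refl=-0.250000·-1.000000=0.2500; V=2.000000+-0.250000+0.250000=2.0000

0 0 source 2.0000
1 2 load 1.0000
2 4 source 2.0000
3 6 load 1.5000
4 8 source 2.0000
5 10 load 1.7500
6 12 source 2.0000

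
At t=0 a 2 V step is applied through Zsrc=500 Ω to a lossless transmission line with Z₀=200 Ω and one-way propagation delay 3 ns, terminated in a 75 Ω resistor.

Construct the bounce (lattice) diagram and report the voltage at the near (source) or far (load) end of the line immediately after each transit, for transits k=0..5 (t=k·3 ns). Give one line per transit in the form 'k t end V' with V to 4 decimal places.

0 0 source 0.5714
1 3 load 0.3117
2 6 source 0.2004
3 9 load 0.2510
4 12 source 0.2727
5 15 load 0.2628

Γ_L=-0.454545, Γ_S=0.428571; launch V₁=2·200/700=0.571429
k=0 src: V=0.5714
k=1 load: inc=0.571429, refl=0.571429·-0.454545=-0.2597; V=0.000000+0.571429+-0.259740=0.3117
k=2 src: inc=-0.259740, refl=-0.259740·0.428571=-0.1113; V=0.571429+-0.259740+-0.111317=0.2004
k=3 load: inc=-0.111317, refl=-0.111317·-0.454545=0.0506; V=0.311688+-0.111317+0.050599=0.2510
k=4 src: inc=0.050599, refl=0.050599·0.428571=0.0217; V=0.200371+0.050599+0.021685=0.2727
k=5 load: inc=0.021685, refl=0.021685·-0.454545=-0.0099; V=0.250970+0.021685+-0.009857=0.2628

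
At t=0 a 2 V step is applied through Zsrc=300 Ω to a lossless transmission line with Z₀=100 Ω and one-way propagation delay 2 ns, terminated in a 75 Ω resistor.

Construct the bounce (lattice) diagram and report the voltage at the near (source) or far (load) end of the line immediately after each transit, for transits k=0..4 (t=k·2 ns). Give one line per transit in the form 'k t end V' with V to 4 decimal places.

Γ_L=-0.142857, Γ_S=0.500000; launch V₁=2·100/400=0.500000
k=0 src: V=0.5000
k=1 load: inc=0.500000, refl=0.500000·-0.142857=-0.0714; V=0.000000+0.500000+-0.071429=0.4286
k=2 src: inc=-0.071429, refl=-0.071429·0.500000=-0.0357; V=0.500000+-0.071429+-0.035714=0.3929
k=3 load: inc=-0.035714, refl=-0.035714·-0.142857=0.0051; V=0.428571+-0.035714+0.005102=0.3980
k=4 src: inc=0.005102, refl=0.005102·0.500000=0.0026; V=0.392857+0.005102+0.002551=0.4005

0 0 source 0.5000
1 2 load 0.4286
2 4 source 0.3929
3 6 load 0.3980
4 8 source 0.4005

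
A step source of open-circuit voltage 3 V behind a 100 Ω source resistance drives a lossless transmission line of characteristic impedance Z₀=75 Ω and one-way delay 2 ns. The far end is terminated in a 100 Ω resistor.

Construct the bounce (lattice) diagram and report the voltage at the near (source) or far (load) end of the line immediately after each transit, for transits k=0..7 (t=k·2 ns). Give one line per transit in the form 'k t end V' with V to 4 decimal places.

0 0 source 1.2857
1 2 load 1.4694
2 4 source 1.4956
3 6 load 1.4994
4 8 source 1.4999
5 10 load 1.5000
6 12 source 1.5000
7 14 load 1.5000

Γ_L=0.142857, Γ_S=0.142857; launch V₁=3·75/175=1.285714
k=0 src: V=1.2857
k=1 load: inc=1.285714, refl=1.285714·0.142857=0.1837; V=0.000000+1.285714+0.183673=1.4694
k=2 src: inc=0.183673, refl=0.183673·0.142857=0.0262; V=1.285714+0.183673+0.026239=1.4956
k=3 load: inc=0.026239, refl=0.026239·0.142857=0.0037; V=1.469388+0.026239+0.003748=1.4994
k=4 src: inc=0.003748, refl=0.003748·0.142857=0.0005; V=1.495627+0.003748+0.000535=1.4999
k=5 load: inc=0.000535, refl=0.000535·0.142857=0.0001; V=1.499375+0.000535+0.000076=1.5000
k=6 src: inc=0.000076, refl=0.000076·0.142857=0.0000; V=1.499911+0.000076+0.000011=1.5000
k=7 load: inc=0.000011, refl=0.000011·0.142857=0.0000; V=1.499987+0.000011+0.000002=1.5000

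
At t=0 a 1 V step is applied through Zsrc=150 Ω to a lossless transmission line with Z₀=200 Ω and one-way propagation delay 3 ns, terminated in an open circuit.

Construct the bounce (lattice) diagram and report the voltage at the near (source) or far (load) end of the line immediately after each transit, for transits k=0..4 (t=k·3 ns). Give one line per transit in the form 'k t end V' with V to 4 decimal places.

Γ_L=1.000000, Γ_S=-0.142857; launch V₁=1·200/350=0.571429
k=0 src: V=0.5714
k=1 load: inc=0.571429, refl=0.571429·1.000000=0.5714; V=0.000000+0.571429+0.571429=1.1429
k=2 src: inc=0.571429, refl=0.571429·-0.142857=-0.0816; V=0.571429+0.571429+-0.081633=1.0612
k=3 load: inc=-0.081633, refl=-0.081633·1.000000=-0.0816; V=1.142857+-0.081633+-0.081633=0.9796
k=4 src: inc=-0.081633, refl=-0.081633·-0.142857=0.0117; V=1.061224+-0.081633+0.011662=0.9913

0 0 source 0.5714
1 3 load 1.1429
2 6 source 1.0612
3 9 load 0.9796
4 12 source 0.9913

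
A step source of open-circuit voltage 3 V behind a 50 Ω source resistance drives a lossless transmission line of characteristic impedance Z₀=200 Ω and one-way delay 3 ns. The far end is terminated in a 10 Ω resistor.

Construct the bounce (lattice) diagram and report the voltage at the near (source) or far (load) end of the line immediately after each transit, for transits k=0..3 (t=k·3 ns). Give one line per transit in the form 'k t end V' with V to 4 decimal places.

0 0 source 2.4000
1 3 load 0.2286
2 6 source 1.5314
3 9 load 0.3527

Γ_L=-0.904762, Γ_S=-0.600000; launch V₁=3·200/250=2.400000
k=0 src: V=2.4000
k=1 load: inc=2.400000, refl=2.400000·-0.904762=-2.1714; V=0.000000+2.400000+-2.171429=0.2286
k=2 src: inc=-2.171429, refl=-2.171429·-0.600000=1.3029; V=2.400000+-2.171429+1.302857=1.5314
k=3 load: inc=1.302857, refl=1.302857·-0.904762=-1.1788; V=0.228571+1.302857+-1.178776=0.3527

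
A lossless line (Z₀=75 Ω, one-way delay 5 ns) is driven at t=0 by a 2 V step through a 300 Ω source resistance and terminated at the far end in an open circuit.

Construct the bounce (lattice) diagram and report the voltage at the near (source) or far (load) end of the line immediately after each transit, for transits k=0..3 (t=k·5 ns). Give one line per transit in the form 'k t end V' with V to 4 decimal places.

0 0 source 0.4000
1 5 load 0.8000
2 10 source 1.0400
3 15 load 1.2800

Γ_L=1.000000, Γ_S=0.600000; launch V₁=2·75/375=0.400000
k=0 src: V=0.4000
k=1 load: inc=0.400000, refl=0.400000·1.000000=0.4000; V=0.000000+0.400000+0.400000=0.8000
k=2 src: inc=0.400000, refl=0.400000·0.600000=0.2400; V=0.400000+0.400000+0.240000=1.0400
k=3 load: inc=0.240000, refl=0.240000·1.000000=0.2400; V=0.800000+0.240000+0.240000=1.2800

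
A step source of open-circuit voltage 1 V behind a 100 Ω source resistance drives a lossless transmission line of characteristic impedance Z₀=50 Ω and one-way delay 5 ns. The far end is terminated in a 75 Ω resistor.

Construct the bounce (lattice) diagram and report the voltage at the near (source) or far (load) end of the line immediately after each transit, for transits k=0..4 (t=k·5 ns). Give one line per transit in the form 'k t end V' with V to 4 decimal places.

Γ_L=0.200000, Γ_S=0.333333; launch V₁=1·50/150=0.333333
k=0 src: V=0.3333
k=1 load: inc=0.333333, refl=0.333333·0.200000=0.0667; V=0.000000+0.333333+0.066667=0.4000
k=2 src: inc=0.066667, refl=0.066667·0.333333=0.0222; V=0.333333+0.066667+0.022222=0.4222
k=3 load: inc=0.022222, refl=0.022222·0.200000=0.0044; V=0.400000+0.022222+0.004444=0.4267
k=4 src: inc=0.004444, refl=0.004444·0.333333=0.0015; V=0.422222+0.004444+0.001481=0.4281

0 0 source 0.3333
1 5 load 0.4000
2 10 source 0.4222
3 15 load 0.4267
4 20 source 0.4281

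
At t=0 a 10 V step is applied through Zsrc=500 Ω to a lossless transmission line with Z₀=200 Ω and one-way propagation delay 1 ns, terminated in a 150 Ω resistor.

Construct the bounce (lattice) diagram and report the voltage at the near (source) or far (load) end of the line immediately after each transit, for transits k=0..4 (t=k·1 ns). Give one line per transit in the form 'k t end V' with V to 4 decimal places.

0 0 source 2.8571
1 1 load 2.4490
2 2 source 2.2741
3 3 load 2.2990
4 4 source 2.3098

Γ_L=-0.142857, Γ_S=0.428571; launch V₁=10·200/700=2.857143
k=0 src: V=2.8571
k=1 load: inc=2.857143, refl=2.857143·-0.142857=-0.4082; V=0.000000+2.857143+-0.408163=2.4490
k=2 src: inc=-0.408163, refl=-0.408163·0.428571=-0.1749; V=2.857143+-0.408163+-0.174927=2.2741
k=3 load: inc=-0.174927, refl=-0.174927·-0.142857=0.0250; V=2.448980+-0.174927+0.024990=2.2990
k=4 src: inc=0.024990, refl=0.024990·0.428571=0.0107; V=2.274052+0.024990+0.010710=2.3098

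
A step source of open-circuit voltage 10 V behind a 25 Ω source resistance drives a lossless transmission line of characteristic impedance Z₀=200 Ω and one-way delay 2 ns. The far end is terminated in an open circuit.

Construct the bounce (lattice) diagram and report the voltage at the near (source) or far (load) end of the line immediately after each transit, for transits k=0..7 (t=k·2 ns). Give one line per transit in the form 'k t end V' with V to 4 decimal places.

0 0 source 8.8889
1 2 load 17.7778
2 4 source 10.8642
3 6 load 3.9506
4 8 source 9.3278
5 10 load 14.7051
6 12 source 10.5228
7 14 load 6.3405

Γ_L=1.000000, Γ_S=-0.777778; launch V₁=10·200/225=8.888889
k=0 src: V=8.8889
k=1 load: inc=8.888889, refl=8.888889·1.000000=8.8889; V=0.000000+8.888889+8.888889=17.7778
k=2 src: inc=8.888889, refl=8.888889·-0.777778=-6.9136; V=8.888889+8.888889+-6.913580=10.8642
k=3 load: inc=-6.913580, refl=-6.913580·1.000000=-6.9136; V=17.777778+-6.913580+-6.913580=3.9506
k=4 src: inc=-6.913580, refl=-6.913580·-0.777778=5.3772; V=10.864198+-6.913580+5.377229=9.3278
k=5 load: inc=5.377229, refl=5.377229·1.000000=5.3772; V=3.950617+5.377229+5.377229=14.7051
k=6 src: inc=5.377229, refl=5.377229·-0.777778=-4.1823; V=9.327846+5.377229+-4.182289=10.5228
k=7 load: inc=-4.182289, refl=-4.182289·1.000000=-4.1823; V=14.705075+-4.182289+-4.182289=6.3405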